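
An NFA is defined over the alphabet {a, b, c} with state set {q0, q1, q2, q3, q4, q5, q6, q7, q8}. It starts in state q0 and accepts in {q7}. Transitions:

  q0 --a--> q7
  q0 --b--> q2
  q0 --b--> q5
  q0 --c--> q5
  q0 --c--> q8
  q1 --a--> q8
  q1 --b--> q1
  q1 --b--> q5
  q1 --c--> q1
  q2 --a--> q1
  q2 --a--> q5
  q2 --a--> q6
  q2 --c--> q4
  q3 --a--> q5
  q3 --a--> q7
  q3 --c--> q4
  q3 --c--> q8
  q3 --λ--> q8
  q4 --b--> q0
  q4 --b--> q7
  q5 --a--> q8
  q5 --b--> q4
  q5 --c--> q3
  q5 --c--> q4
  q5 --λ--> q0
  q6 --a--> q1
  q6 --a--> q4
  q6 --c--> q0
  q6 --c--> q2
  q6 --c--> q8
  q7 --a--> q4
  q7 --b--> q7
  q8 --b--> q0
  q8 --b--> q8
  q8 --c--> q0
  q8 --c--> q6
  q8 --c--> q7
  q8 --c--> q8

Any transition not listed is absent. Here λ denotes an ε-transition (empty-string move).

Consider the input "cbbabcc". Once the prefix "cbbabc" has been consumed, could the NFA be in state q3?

Yes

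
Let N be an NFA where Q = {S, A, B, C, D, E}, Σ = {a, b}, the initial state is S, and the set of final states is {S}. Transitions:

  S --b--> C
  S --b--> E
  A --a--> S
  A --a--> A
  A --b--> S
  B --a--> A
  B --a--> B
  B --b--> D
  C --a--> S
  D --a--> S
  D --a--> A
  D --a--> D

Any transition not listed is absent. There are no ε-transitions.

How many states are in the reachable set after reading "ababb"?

Start in {S}.
Read 'a': {S} → ∅.
The set is empty and remains empty for the remaining 4 symbols.
That set has 0 states.

0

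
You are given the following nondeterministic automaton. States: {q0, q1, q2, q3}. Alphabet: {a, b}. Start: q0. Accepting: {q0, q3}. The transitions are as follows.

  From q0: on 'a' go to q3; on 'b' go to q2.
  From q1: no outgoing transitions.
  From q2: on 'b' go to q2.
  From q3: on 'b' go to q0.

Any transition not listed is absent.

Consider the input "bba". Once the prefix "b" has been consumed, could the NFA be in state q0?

Start in {q0}.
Read 'b': q0→{q2}; now {q2}.
State q0 is not in {q2}.

No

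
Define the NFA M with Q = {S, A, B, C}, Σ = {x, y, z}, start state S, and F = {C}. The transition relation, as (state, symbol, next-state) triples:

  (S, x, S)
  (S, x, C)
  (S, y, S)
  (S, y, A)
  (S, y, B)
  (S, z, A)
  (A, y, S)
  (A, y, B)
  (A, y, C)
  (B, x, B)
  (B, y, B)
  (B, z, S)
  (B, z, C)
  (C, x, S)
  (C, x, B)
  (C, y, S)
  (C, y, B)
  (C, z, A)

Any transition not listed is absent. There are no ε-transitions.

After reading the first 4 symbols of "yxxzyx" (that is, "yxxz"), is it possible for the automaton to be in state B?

No

Start in {S}.
Read 'y': {S} → {S, A, B}.
Read 'x': {S, A, B} → {S, B, C}.
Read 'x': {S, B, C} → {S, B, C}.
Read 'z': {S, B, C} → {S, A, C}.
State B is not in {S, A, C}.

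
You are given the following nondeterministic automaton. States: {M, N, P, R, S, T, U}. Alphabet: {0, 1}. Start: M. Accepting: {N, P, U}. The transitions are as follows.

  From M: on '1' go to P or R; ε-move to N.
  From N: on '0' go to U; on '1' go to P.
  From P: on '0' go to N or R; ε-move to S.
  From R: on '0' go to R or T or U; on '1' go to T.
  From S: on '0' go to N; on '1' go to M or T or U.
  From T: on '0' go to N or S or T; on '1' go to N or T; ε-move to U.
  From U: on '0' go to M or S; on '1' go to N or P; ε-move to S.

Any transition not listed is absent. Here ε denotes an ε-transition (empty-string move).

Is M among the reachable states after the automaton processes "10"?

Start: ε-closure({M}) = {M, N}.
Read '1': M→{P, R}, N→{P}; union {P, R}; ε-closure = {P, R, S}.
Read '0': P→{N, R}, R→{R, T, U}, S→{N}; union {N, R, T, U}; ε-closure = {N, R, S, T, U}.
State M is not in {N, R, S, T, U}.

No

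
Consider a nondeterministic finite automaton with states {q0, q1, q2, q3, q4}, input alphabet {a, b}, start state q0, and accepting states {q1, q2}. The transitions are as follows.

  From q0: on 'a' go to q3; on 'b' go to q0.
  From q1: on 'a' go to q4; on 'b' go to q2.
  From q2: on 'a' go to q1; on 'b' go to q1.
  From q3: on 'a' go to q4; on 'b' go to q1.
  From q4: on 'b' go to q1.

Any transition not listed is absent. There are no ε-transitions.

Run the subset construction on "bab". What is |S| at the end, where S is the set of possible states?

Start in {q0}.
Read 'b': q0→{q0}; now {q0}.
Read 'a': q0→{q3}; now {q3}.
Read 'b': q3→{q1}; now {q1}.
That set has 1 state.

1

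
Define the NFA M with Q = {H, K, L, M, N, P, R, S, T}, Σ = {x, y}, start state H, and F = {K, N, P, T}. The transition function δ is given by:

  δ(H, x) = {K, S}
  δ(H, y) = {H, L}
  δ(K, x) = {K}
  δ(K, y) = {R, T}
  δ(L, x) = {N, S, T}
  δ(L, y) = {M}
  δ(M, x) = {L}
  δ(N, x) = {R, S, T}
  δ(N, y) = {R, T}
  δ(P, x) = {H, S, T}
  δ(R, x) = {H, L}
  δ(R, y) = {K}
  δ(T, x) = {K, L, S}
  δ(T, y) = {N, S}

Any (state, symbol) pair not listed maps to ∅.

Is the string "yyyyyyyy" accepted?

No

Start in {H}.
Read 'y': H→{H, L}; now {H, L}.
Read 'y': H→{H, L}, L→{M}; now {H, L, M}.
Read 'y': H→{H, L}, L→{M}, M→∅; now {H, L, M}.
Read 'y': H→{H, L}, L→{M}, M→∅; now {H, L, M}.
Read 'y': H→{H, L}, L→{M}, M→∅; now {H, L, M}.
Read 'y': H→{H, L}, L→{M}, M→∅; now {H, L, M}.
Read 'y': H→{H, L}, L→{M}, M→∅; now {H, L, M}.
Read 'y': H→{H, L}, L→{M}, M→∅; now {H, L, M}.
The final set {H, L, M} contains no accepting state.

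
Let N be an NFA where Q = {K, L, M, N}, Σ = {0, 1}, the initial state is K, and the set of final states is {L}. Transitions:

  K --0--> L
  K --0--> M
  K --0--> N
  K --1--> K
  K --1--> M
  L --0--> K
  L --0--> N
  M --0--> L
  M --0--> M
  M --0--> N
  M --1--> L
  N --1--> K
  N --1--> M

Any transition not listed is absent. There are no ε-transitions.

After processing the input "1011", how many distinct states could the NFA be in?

3

Start in {K}.
Read '1': {K} → {K, M}.
Read '0': {K, M} → {L, M, N}.
Read '1': {L, M, N} → {K, L, M}.
Read '1': {K, L, M} → {K, L, M}.
That set has 3 states.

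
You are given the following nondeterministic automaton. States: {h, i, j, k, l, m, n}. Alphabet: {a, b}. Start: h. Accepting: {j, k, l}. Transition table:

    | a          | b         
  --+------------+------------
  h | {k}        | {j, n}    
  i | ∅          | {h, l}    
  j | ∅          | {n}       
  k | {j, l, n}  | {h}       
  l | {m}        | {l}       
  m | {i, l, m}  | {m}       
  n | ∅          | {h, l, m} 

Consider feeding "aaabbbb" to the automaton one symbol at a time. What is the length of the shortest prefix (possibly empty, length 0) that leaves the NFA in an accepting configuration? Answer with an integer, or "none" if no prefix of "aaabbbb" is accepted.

Start in {h}.
Read 'a': {h} → {k}.
None of the earlier sets intersect F, but {k} does.

1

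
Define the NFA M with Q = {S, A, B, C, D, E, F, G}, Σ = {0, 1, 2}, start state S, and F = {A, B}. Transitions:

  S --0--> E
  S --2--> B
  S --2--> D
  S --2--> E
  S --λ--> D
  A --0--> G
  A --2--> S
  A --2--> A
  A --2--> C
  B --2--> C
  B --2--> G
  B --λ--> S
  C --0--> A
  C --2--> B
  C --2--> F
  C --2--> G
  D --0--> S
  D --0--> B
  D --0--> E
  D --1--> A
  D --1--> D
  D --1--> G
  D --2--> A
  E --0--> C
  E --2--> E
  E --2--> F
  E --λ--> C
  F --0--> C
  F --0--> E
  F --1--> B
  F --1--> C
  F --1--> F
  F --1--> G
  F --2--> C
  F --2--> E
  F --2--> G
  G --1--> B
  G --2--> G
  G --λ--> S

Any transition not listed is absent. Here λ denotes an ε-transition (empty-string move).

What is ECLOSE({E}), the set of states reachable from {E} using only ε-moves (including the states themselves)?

{C, E}

Begin with {E}.
ε-move E → C; add C.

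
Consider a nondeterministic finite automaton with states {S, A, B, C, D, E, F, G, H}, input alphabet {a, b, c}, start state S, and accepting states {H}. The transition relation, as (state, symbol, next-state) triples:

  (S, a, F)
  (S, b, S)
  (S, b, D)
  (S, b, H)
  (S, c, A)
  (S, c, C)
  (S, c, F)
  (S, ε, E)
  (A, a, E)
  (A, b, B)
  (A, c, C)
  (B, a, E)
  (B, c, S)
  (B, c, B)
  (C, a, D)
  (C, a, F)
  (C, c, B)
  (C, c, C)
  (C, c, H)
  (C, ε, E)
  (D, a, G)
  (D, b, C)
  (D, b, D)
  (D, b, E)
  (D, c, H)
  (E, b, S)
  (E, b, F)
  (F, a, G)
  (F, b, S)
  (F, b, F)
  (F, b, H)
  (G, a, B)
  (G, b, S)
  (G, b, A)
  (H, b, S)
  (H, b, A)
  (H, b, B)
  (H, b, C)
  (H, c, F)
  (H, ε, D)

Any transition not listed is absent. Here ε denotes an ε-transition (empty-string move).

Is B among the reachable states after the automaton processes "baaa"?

Yes

Start: ε-closure({S}) = {S, E}.
Read 'b': S→{S, D, H}, E→{S, F}; union {S, D, F, H}; ε-closure = {S, D, E, F, H}.
Read 'a': S→{F}, D→{G}, E→∅, F→{G}, H→∅; now {F, G}.
Read 'a': F→{G}, G→{B}; now {B, G}.
Read 'a': B→{E}, G→{B}; now {B, E}.
State B is in {B, E}.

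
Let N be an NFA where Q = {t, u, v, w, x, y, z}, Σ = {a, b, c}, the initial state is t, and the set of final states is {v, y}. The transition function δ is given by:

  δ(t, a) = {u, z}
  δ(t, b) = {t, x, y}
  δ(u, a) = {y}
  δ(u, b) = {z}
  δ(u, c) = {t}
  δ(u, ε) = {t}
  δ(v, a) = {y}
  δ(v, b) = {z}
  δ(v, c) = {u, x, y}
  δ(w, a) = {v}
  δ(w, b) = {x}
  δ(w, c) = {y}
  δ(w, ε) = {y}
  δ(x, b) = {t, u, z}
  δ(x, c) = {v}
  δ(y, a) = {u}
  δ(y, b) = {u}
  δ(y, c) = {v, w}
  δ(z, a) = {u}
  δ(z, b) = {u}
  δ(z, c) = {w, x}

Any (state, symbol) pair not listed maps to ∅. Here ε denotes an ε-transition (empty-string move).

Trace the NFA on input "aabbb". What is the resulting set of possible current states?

{t, u, x, y, z}

Start in {t}.
Read 'a': t→{u, z}; union {u, z}; ε-closure = {t, u, z}.
Read 'a': t→{u, z}, u→{y}, z→{u}; union {u, y, z}; ε-closure = {t, u, y, z}.
Read 'b': t→{t, x, y}, u→{z}, y→{u}, z→{u}; now {t, u, x, y, z}.
Read 'b': t→{t, x, y}, u→{z}, x→{t, u, z}, y→{u}, z→{u}; now {t, u, x, y, z}.
Read 'b': t→{t, x, y}, u→{z}, x→{t, u, z}, y→{u}, z→{u}; now {t, u, x, y, z}.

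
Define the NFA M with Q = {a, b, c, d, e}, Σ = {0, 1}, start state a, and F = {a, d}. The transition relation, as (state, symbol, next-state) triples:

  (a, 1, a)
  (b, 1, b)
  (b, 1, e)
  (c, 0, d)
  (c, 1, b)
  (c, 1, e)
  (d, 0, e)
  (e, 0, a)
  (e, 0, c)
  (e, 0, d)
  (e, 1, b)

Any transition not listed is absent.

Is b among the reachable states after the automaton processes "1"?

No

Start in {a}.
Read '1': a→{a}; now {a}.
State b is not in {a}.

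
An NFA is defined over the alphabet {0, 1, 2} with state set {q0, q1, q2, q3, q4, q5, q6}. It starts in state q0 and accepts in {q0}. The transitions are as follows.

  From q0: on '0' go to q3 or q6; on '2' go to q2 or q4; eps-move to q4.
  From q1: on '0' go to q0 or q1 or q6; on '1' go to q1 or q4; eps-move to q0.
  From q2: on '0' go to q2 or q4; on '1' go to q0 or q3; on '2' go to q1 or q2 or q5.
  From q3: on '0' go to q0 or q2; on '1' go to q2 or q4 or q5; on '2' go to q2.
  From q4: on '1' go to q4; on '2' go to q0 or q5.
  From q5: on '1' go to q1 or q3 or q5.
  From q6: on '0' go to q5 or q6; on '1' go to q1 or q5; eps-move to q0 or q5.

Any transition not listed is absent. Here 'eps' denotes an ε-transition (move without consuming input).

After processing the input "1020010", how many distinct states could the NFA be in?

0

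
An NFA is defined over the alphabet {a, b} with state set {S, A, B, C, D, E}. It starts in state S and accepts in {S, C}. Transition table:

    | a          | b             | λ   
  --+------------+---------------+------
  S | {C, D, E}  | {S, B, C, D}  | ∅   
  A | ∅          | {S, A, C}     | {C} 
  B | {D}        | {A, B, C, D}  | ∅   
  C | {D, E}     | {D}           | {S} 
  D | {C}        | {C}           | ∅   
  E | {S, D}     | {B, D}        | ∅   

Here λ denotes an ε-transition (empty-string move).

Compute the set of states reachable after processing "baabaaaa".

Start in {S}.
Read 'b': {S} → {S, B, C, D}.
Read 'a': {S, B, C, D} → {S, C, D, E}.
Read 'a': {S, C, D, E} → {S, C, D, E}.
Read 'b': {S, C, D, E} → {S, B, C, D}.
Read 'a': {S, B, C, D} → {S, C, D, E}.
Read 'a': {S, C, D, E} → {S, C, D, E}.
Read 'a': {S, C, D, E} → {S, C, D, E}.
Read 'a': {S, C, D, E} → {S, C, D, E}.

{S, C, D, E}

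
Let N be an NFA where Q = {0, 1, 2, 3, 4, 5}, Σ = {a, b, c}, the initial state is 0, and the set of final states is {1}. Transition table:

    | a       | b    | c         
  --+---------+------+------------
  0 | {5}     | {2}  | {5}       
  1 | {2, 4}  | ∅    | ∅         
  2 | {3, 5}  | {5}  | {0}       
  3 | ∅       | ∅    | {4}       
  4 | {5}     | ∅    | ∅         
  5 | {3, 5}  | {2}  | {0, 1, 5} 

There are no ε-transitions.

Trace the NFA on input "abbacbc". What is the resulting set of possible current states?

{0}

Start in {0}.
Read 'a': {0} → {5}.
Read 'b': {5} → {2}.
Read 'b': {2} → {5}.
Read 'a': {5} → {3, 5}.
Read 'c': {3, 5} → {0, 1, 4, 5}.
Read 'b': {0, 1, 4, 5} → {2}.
Read 'c': {2} → {0}.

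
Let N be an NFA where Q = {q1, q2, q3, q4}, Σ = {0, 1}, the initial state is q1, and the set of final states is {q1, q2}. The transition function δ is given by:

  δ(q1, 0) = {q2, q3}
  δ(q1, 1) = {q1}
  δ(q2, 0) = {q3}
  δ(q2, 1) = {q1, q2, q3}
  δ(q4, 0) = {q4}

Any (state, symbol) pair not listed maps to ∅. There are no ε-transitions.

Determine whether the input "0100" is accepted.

Start in {q1}.
Read '0': q1→{q2, q3}; now {q2, q3}.
Read '1': q2→{q1, q2, q3}, q3→∅; now {q1, q2, q3}.
Read '0': q1→{q2, q3}, q2→{q3}, q3→∅; now {q2, q3}.
Read '0': q2→{q3}, q3→∅; now {q3}.
The final set {q3} contains no accepting state.

No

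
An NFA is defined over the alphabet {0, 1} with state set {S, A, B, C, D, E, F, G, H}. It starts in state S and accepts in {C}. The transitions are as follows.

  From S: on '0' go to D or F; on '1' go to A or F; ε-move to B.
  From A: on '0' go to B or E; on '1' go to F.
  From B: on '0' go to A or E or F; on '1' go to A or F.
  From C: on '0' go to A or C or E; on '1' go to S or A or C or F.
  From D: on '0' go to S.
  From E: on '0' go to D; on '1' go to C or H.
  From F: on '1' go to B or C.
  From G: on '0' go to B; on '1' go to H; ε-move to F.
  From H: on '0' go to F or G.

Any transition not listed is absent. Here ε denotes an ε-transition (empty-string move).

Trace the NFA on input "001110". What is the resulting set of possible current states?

{A, B, C, D, E, F}

Start: ε-closure({S}) = {S, B}.
Read '0': S→{D, F}, B→{A, E, F}; now {A, D, E, F}.
Read '0': A→{B, E}, D→{S}, E→{D}, F→∅; now {S, B, D, E}.
Read '1': S→{A, F}, B→{A, F}, D→∅, E→{C, H}; now {A, C, F, H}.
Read '1': A→{F}, C→{S, A, C, F}, F→{B, C}, H→∅; now {S, A, B, C, F}.
Read '1': S→{A, F}, A→{F}, B→{A, F}, C→{S, A, C, F}, F→{B, C}; now {S, A, B, C, F}.
Read '0': S→{D, F}, A→{B, E}, B→{A, E, F}, C→{A, C, E}, F→∅; now {A, B, C, D, E, F}.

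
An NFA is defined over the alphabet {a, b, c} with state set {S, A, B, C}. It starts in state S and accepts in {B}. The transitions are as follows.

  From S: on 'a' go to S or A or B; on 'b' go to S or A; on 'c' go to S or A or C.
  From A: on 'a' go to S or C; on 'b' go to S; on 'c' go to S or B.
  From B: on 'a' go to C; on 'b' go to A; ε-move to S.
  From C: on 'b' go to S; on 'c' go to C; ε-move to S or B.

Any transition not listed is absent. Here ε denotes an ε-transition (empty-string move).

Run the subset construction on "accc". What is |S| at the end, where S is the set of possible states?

4

Start in {S}.
Read 'a': {S} → {S, A, B}.
Read 'c': {S, A, B} → {S, A, B, C}.
Read 'c': {S, A, B, C} → {S, A, B, C}.
Read 'c': {S, A, B, C} → {S, A, B, C}.
That set has 4 states.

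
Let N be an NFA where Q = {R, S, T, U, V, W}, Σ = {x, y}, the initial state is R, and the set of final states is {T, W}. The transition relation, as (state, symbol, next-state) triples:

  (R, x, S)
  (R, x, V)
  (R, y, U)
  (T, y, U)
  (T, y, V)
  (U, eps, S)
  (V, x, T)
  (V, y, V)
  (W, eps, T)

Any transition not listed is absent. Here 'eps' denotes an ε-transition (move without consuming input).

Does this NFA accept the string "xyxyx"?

Start in {R}.
Read 'x': R→{S, V}; now {S, V}.
Read 'y': S→∅, V→{V}; now {V}.
Read 'x': V→{T}; now {T}.
Read 'y': T→{U, V}; union {U, V}; ε-closure = {S, U, V}.
Read 'x': S→∅, U→∅, V→{T}; now {T}.
The final set {T} contains the accepting state T.

Yes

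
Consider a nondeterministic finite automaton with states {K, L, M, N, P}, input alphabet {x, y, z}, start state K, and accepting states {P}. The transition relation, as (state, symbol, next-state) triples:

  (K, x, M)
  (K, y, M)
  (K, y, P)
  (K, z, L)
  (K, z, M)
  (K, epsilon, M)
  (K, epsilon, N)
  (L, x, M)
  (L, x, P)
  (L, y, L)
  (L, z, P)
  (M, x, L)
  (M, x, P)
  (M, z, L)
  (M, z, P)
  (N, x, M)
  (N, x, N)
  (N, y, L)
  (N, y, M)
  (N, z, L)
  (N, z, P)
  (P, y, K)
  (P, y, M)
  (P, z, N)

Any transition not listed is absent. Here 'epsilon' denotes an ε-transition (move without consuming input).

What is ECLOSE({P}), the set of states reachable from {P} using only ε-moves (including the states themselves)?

{P}

Begin with {P}.
No ε-moves leave this set, so the closure equals the set itself.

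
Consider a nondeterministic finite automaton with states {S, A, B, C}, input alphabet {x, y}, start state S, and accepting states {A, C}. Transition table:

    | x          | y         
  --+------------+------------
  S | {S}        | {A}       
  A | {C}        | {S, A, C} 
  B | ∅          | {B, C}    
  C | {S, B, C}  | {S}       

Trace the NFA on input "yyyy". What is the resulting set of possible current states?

{S, A, C}

Start in {S}.
Read 'y': {S} → {A}.
Read 'y': {A} → {S, A, C}.
Read 'y': {S, A, C} → {S, A, C}.
Read 'y': {S, A, C} → {S, A, C}.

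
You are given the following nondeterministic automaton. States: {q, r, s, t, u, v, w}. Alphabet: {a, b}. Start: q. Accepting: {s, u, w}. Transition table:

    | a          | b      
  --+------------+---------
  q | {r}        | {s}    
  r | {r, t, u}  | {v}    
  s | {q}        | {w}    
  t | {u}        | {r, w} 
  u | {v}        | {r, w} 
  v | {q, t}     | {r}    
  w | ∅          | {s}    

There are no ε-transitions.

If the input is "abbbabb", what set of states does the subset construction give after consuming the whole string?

Start in {q}.
Read 'a': {q} → {r}.
Read 'b': {r} → {v}.
Read 'b': {v} → {r}.
Read 'b': {r} → {v}.
Read 'a': {v} → {q, t}.
Read 'b': {q, t} → {r, s, w}.
Read 'b': {r, s, w} → {s, v, w}.

{s, v, w}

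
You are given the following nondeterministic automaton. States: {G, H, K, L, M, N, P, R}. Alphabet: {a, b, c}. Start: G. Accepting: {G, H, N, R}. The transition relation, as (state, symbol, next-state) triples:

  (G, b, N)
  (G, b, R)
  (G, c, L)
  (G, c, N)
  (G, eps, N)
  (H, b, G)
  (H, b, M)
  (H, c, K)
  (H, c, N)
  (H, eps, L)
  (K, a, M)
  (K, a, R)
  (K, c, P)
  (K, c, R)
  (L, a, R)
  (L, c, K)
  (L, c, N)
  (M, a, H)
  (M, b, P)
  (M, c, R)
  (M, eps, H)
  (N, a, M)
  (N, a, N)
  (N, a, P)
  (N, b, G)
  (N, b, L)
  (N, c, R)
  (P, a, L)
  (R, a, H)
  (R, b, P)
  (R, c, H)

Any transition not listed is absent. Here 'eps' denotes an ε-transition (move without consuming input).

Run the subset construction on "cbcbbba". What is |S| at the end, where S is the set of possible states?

6

Start: ε-closure({G}) = {G, N}.
Read 'c': G→{L, N}, N→{R}; now {L, N, R}.
Read 'b': L→∅, N→{G, L}, R→{P}; union {G, L, P}; ε-closure = {G, L, N, P}.
Read 'c': G→{L, N}, L→{K, N}, N→{R}, P→∅; now {K, L, N, R}.
Read 'b': K→∅, L→∅, N→{G, L}, R→{P}; union {G, L, P}; ε-closure = {G, L, N, P}.
Read 'b': G→{N, R}, L→∅, N→{G, L}, P→∅; now {G, L, N, R}.
Read 'b': G→{N, R}, L→∅, N→{G, L}, R→{P}; now {G, L, N, P, R}.
Read 'a': G→∅, L→{R}, N→{M, N, P}, P→{L}, R→{H}; now {H, L, M, N, P, R}.
That set has 6 states.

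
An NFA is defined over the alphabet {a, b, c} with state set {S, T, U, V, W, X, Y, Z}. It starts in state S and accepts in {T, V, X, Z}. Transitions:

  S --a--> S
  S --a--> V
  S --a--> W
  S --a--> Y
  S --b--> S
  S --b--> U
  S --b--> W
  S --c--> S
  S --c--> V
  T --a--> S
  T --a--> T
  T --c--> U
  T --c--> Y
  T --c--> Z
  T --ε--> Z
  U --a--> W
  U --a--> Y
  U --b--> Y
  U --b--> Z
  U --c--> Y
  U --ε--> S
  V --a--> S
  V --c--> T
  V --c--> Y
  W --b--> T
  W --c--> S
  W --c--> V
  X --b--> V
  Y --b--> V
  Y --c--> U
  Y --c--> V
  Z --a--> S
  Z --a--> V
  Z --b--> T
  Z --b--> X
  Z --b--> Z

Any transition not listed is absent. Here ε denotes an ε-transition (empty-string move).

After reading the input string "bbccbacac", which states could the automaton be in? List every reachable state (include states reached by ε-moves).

{S, T, U, V, Y, Z}

Start in {S}.
Read 'b': S→{S, U, W}; now {S, U, W}.
Read 'b': S→{S, U, W}, U→{Y, Z}, W→{T}; now {S, T, U, W, Y, Z}.
Read 'c': S→{S, V}, T→{U, Y, Z}, U→{Y}, W→{S, V}, Y→{U, V}, Z→∅; now {S, U, V, Y, Z}.
Read 'c': S→{S, V}, U→{Y}, V→{T, Y}, Y→{U, V}, Z→∅; union {S, T, U, V, Y}; ε-closure = {S, T, U, V, Y, Z}.
Read 'b': S→{S, U, W}, T→∅, U→{Y, Z}, V→∅, Y→{V}, Z→{T, X, Z}; now {S, T, U, V, W, X, Y, Z}.
Read 'a': S→{S, V, W, Y}, T→{S, T}, U→{W, Y}, V→{S}, W→∅, X→∅, Y→∅, Z→{S, V}; union {S, T, V, W, Y}; ε-closure = {S, T, V, W, Y, Z}.
Read 'c': S→{S, V}, T→{U, Y, Z}, V→{T, Y}, W→{S, V}, Y→{U, V}, Z→∅; now {S, T, U, V, Y, Z}.
Read 'a': S→{S, V, W, Y}, T→{S, T}, U→{W, Y}, V→{S}, Y→∅, Z→{S, V}; union {S, T, V, W, Y}; ε-closure = {S, T, V, W, Y, Z}.
Read 'c': S→{S, V}, T→{U, Y, Z}, V→{T, Y}, W→{S, V}, Y→{U, V}, Z→∅; now {S, T, U, V, Y, Z}.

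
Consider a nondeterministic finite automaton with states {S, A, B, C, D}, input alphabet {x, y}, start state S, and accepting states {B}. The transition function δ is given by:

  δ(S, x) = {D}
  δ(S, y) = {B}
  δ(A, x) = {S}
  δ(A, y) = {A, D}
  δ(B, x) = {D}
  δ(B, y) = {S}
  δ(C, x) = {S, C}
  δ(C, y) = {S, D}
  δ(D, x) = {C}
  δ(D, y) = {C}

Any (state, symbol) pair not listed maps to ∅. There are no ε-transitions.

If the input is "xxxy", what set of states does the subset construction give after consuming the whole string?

{S, B, D}

Start in {S}.
Read 'x': {S} → {D}.
Read 'x': {D} → {C}.
Read 'x': {C} → {S, C}.
Read 'y': {S, C} → {S, B, D}.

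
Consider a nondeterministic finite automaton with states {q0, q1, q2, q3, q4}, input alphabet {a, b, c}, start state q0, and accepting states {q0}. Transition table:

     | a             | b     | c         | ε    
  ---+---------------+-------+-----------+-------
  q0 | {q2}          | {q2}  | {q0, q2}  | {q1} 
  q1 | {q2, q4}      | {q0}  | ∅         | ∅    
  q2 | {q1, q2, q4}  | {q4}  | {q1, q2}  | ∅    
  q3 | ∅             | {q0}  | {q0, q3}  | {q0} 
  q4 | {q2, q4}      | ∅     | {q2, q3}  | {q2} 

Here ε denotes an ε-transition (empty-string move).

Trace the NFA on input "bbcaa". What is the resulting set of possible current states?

{q1, q2, q4}

Start: ε-closure({q0}) = {q0, q1}.
Read 'b': q0→{q2}, q1→{q0}; union {q0, q2}; ε-closure = {q0, q1, q2}.
Read 'b': q0→{q2}, q1→{q0}, q2→{q4}; union {q0, q2, q4}; ε-closure = {q0, q1, q2, q4}.
Read 'c': q0→{q0, q2}, q1→∅, q2→{q1, q2}, q4→{q2, q3}; now {q0, q1, q2, q3}.
Read 'a': q0→{q2}, q1→{q2, q4}, q2→{q1, q2, q4}, q3→∅; now {q1, q2, q4}.
Read 'a': q1→{q2, q4}, q2→{q1, q2, q4}, q4→{q2, q4}; now {q1, q2, q4}.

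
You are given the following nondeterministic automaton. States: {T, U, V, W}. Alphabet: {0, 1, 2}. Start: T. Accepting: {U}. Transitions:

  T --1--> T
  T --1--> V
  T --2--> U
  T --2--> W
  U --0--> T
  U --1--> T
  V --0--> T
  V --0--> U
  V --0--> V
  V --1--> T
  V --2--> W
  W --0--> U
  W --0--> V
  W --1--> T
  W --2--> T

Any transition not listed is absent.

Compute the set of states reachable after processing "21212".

Start in {T}.
Read '2': T→{U, W}; now {U, W}.
Read '1': U→{T}, W→{T}; now {T}.
Read '2': T→{U, W}; now {U, W}.
Read '1': U→{T}, W→{T}; now {T}.
Read '2': T→{U, W}; now {U, W}.

{U, W}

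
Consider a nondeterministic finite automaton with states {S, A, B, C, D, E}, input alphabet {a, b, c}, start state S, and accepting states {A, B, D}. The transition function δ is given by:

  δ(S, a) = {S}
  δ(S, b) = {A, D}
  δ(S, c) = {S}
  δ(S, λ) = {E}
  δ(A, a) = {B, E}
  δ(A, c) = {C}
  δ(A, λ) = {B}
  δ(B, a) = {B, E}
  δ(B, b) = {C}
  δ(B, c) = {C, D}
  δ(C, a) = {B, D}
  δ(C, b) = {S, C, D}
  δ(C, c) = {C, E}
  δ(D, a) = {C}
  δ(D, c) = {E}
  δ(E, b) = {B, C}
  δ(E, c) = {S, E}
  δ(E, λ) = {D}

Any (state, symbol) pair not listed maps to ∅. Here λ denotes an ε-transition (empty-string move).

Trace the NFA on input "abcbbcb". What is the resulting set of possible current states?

{S, A, B, C, D, E}

Start: ε-closure({S}) = {S, D, E}.
Read 'a': S→{S}, D→{C}, E→∅; union {S, C}; ε-closure = {S, C, D, E}.
Read 'b': S→{A, D}, C→{S, C, D}, D→∅, E→{B, C}; union {S, A, B, C, D}; ε-closure = {S, A, B, C, D, E}.
Read 'c': S→{S}, A→{C}, B→{C, D}, C→{C, E}, D→{E}, E→{S, E}; now {S, C, D, E}.
Read 'b': S→{A, D}, C→{S, C, D}, D→∅, E→{B, C}; union {S, A, B, C, D}; ε-closure = {S, A, B, C, D, E}.
Read 'b': S→{A, D}, A→∅, B→{C}, C→{S, C, D}, D→∅, E→{B, C}; union {S, A, B, C, D}; ε-closure = {S, A, B, C, D, E}.
Read 'c': S→{S}, A→{C}, B→{C, D}, C→{C, E}, D→{E}, E→{S, E}; now {S, C, D, E}.
Read 'b': S→{A, D}, C→{S, C, D}, D→∅, E→{B, C}; union {S, A, B, C, D}; ε-closure = {S, A, B, C, D, E}.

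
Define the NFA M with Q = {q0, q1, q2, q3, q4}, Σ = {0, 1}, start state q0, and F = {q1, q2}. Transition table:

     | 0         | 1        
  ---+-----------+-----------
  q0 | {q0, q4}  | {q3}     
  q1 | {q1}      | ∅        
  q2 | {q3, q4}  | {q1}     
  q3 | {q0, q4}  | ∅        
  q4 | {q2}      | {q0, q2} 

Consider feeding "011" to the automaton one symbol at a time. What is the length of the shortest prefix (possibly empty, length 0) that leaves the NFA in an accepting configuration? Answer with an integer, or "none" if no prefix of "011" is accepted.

Start in {q0}.
Read '0': q0→{q0, q4}; now {q0, q4}.
Read '1': q0→{q3}, q4→{q0, q2}; now {q0, q2, q3}.
None of the earlier sets intersect F, but {q0, q2, q3} does.

2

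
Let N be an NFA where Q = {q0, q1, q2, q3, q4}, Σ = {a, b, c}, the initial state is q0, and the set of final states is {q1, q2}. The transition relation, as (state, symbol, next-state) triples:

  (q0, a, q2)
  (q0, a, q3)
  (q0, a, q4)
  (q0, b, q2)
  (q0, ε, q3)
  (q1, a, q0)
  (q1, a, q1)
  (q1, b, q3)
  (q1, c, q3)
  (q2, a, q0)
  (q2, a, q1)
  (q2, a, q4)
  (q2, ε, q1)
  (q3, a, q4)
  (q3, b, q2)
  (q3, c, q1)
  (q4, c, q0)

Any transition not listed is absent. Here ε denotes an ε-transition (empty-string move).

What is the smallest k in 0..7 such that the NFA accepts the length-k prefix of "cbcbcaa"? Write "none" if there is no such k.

1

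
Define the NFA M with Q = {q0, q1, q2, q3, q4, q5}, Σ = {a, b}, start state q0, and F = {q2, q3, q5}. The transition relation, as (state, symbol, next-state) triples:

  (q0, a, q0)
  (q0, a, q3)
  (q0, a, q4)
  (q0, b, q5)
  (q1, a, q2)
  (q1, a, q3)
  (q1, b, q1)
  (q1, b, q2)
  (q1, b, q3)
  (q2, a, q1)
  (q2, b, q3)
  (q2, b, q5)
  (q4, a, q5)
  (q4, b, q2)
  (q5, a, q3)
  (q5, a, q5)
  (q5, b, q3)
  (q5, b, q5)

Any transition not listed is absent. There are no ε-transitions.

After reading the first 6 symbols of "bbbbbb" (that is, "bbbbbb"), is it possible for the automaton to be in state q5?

Yes

Start in {q0}.
Read 'b': {q0} → {q5}.
Read 'b': {q5} → {q3, q5}.
Read 'b': {q3, q5} → {q3, q5}.
Read 'b': {q3, q5} → {q3, q5}.
Read 'b': {q3, q5} → {q3, q5}.
Read 'b': {q3, q5} → {q3, q5}.
State q5 is in {q3, q5}.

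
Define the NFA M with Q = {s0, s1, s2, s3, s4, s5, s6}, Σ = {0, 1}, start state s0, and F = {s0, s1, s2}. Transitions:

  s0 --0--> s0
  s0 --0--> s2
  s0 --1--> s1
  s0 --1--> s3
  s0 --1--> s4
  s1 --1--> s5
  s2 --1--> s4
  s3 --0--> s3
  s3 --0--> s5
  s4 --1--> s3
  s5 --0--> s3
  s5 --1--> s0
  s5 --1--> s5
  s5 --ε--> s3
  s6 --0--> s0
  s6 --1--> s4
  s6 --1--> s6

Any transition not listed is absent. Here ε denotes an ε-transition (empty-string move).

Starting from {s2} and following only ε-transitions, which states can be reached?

{s2}

Begin with {s2}.
No ε-moves leave this set, so the closure equals the set itself.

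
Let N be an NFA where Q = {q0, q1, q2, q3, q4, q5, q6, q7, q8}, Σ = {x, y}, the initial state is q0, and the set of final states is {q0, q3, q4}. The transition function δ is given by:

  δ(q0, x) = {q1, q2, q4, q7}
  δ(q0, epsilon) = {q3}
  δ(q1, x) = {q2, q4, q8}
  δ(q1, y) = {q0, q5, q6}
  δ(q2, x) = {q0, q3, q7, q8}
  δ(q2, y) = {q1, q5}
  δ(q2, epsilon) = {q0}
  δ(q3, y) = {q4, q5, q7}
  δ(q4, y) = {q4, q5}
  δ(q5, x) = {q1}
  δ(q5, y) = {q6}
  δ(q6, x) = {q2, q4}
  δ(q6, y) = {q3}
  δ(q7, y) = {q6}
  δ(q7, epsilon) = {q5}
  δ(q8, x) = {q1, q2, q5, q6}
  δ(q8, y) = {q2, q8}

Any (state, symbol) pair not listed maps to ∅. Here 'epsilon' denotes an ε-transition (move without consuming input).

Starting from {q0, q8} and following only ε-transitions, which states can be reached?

{q0, q3, q8}

Begin with {q0, q8}.
ε-move q0 → q3; add q3.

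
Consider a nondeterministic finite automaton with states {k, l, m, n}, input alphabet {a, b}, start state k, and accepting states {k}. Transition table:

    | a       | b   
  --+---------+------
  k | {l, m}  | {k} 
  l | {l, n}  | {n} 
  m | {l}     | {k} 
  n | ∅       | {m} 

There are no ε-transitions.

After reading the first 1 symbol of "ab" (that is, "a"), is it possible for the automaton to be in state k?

No

Start in {k}.
Read 'a': k→{l, m}; now {l, m}.
State k is not in {l, m}.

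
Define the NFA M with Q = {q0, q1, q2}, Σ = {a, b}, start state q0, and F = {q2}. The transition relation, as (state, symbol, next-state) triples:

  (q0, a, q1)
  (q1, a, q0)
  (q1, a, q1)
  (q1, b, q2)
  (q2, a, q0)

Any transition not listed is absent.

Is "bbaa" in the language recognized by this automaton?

Start in {q0}.
Read 'b': q0→∅; now ∅.
The set is empty and remains empty for the remaining 3 symbols.
The final set ∅ contains no accepting state.

No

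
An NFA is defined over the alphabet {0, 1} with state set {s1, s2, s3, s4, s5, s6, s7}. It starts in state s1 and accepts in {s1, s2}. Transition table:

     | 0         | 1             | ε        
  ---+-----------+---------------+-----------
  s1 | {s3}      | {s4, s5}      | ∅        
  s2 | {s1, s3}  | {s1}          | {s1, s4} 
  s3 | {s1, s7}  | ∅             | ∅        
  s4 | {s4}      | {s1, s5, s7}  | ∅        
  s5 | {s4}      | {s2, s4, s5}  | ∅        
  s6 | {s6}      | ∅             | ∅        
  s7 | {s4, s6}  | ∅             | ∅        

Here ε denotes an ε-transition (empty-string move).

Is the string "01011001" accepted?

Start in {s1}.
Read '0': s1→{s3}; now {s3}.
Read '1': s3→∅; now ∅.
The set is empty and remains empty for the remaining 6 symbols.
The final set ∅ contains no accepting state.

No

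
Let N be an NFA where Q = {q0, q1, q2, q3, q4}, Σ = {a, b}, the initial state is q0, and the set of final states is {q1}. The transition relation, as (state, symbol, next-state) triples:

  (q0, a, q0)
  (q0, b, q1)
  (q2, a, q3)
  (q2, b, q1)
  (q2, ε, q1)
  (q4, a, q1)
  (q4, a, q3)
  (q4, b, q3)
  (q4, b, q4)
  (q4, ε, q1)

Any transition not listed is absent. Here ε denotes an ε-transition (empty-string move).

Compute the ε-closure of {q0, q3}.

{q0, q3}

Begin with {q0, q3}.
No ε-moves leave this set, so the closure equals the set itself.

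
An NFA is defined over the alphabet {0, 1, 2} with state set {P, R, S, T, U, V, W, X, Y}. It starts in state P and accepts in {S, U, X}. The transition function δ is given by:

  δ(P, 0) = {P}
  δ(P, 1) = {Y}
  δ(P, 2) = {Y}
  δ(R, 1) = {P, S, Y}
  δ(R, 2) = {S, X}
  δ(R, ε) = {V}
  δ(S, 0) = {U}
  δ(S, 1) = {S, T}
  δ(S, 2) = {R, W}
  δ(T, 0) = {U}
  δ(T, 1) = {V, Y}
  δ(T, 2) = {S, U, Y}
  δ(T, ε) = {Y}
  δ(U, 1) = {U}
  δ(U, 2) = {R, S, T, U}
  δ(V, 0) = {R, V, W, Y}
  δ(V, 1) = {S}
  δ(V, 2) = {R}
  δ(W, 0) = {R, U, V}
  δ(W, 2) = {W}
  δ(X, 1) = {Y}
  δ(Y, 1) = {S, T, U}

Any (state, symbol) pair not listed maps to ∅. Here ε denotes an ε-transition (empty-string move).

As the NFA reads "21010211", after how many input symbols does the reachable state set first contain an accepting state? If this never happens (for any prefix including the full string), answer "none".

Start in {P}.
Read '2': {P} → {Y}.
Read '1': {Y} → {S, T, U, Y}.
None of the earlier sets intersect F, but {S, T, U, Y} does.

2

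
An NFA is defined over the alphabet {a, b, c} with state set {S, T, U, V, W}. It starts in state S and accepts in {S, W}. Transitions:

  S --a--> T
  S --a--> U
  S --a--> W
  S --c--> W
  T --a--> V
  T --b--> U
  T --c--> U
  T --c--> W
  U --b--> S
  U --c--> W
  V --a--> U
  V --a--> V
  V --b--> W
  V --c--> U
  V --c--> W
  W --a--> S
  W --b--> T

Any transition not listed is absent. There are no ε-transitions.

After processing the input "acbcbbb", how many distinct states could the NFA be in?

Start in {S}.
Read 'a': {S} → {T, U, W}.
Read 'c': {T, U, W} → {U, W}.
Read 'b': {U, W} → {S, T}.
Read 'c': {S, T} → {U, W}.
Read 'b': {U, W} → {S, T}.
Read 'b': {S, T} → {U}.
Read 'b': {U} → {S}.
That set has 1 state.

1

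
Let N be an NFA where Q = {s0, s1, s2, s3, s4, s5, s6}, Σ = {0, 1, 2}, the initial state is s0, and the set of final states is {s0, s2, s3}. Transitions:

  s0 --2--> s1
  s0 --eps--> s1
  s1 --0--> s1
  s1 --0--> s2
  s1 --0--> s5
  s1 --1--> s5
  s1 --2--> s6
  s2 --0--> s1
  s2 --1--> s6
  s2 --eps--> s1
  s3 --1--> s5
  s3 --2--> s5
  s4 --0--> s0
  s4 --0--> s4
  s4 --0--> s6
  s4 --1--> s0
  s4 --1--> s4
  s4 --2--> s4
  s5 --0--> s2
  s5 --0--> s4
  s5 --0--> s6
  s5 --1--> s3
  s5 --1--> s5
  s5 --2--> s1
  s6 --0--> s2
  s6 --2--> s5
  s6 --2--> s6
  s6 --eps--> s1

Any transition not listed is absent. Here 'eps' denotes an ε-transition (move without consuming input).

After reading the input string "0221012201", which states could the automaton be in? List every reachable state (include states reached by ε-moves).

{s0, s1, s3, s4, s5, s6}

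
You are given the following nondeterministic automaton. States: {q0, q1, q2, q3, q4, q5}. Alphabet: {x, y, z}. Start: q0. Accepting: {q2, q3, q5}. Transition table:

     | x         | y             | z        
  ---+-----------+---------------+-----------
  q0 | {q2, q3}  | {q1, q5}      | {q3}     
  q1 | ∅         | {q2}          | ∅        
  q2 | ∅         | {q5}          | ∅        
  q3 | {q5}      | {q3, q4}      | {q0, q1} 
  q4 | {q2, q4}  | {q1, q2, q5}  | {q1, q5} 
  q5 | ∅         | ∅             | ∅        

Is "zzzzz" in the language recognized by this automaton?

Yes

Start in {q0}.
Read 'z': q0→{q3}; now {q3}.
Read 'z': q3→{q0, q1}; now {q0, q1}.
Read 'z': q0→{q3}, q1→∅; now {q3}.
Read 'z': q3→{q0, q1}; now {q0, q1}.
Read 'z': q0→{q3}, q1→∅; now {q3}.
The final set {q3} contains the accepting state q3.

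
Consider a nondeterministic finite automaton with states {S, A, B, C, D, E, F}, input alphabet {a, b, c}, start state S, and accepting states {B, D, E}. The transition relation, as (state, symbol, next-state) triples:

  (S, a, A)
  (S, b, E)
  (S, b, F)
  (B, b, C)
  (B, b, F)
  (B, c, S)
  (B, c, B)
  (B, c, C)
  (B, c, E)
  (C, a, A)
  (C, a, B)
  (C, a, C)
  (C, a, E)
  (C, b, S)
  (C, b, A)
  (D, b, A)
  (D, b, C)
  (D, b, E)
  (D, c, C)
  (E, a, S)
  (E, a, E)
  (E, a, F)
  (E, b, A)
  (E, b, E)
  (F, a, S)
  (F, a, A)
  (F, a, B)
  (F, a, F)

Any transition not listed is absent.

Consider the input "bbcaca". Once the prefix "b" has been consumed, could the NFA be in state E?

Yes

Start in {S}.
Read 'b': S→{E, F}; now {E, F}.
State E is in {E, F}.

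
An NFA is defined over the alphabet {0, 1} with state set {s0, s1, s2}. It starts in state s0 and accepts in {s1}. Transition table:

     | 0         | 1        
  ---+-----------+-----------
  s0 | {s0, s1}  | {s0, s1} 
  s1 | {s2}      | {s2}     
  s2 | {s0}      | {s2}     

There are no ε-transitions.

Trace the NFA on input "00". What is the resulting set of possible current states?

{s0, s1, s2}

Start in {s0}.
Read '0': {s0} → {s0, s1}.
Read '0': {s0, s1} → {s0, s1, s2}.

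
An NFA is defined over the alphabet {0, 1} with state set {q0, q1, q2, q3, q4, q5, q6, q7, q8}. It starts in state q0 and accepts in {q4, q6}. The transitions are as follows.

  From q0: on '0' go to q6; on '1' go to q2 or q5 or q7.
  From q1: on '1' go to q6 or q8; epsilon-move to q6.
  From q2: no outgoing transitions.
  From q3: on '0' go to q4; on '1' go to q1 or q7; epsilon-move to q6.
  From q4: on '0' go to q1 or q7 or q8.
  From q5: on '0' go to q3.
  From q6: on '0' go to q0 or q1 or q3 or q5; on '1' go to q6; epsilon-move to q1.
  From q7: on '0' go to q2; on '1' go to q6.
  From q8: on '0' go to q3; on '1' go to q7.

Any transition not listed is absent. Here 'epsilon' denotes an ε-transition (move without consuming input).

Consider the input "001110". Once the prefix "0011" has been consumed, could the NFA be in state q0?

No

Start in {q0}.
Read '0': q0→{q6}; union {q6}; ε-closure = {q1, q6}.
Read '0': q1→∅, q6→{q0, q1, q3, q5}; union {q0, q1, q3, q5}; ε-closure = {q0, q1, q3, q5, q6}.
Read '1': q0→{q2, q5, q7}, q1→{q6, q8}, q3→{q1, q7}, q5→∅, q6→{q6}; now {q1, q2, q5, q6, q7, q8}.
Read '1': q1→{q6, q8}, q2→∅, q5→∅, q6→{q6}, q7→{q6}, q8→{q7}; union {q6, q7, q8}; ε-closure = {q1, q6, q7, q8}.
State q0 is not in {q1, q6, q7, q8}.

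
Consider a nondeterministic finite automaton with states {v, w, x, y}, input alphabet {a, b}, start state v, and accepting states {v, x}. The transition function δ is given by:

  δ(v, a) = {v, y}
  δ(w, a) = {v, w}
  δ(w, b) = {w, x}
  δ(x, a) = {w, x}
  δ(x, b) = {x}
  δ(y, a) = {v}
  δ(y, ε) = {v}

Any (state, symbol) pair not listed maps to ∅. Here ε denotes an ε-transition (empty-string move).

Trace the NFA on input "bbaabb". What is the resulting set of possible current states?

∅

Start in {v}.
Read 'b': {v} → ∅.
The set is empty and remains empty for the remaining 5 symbols.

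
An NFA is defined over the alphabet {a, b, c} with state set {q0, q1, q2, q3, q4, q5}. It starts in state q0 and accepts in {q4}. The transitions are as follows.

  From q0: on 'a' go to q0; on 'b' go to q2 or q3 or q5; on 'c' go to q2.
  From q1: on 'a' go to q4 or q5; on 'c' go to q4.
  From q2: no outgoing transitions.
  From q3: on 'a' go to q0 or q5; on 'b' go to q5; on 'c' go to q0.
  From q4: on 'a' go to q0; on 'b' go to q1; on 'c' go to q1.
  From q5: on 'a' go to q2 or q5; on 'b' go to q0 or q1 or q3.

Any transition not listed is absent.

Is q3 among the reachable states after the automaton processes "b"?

Start in {q0}.
Read 'b': q0→{q2, q3, q5}; now {q2, q3, q5}.
State q3 is in {q2, q3, q5}.

Yes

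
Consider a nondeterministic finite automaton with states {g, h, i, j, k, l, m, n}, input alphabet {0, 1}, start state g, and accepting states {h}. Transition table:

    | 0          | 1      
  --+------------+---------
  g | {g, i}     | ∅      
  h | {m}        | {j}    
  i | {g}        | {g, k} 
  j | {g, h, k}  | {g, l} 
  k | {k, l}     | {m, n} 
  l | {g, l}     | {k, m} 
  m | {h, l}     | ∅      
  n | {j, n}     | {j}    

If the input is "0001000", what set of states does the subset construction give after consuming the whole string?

Start in {g}.
Read '0': g→{g, i}; now {g, i}.
Read '0': g→{g, i}, i→{g}; now {g, i}.
Read '0': g→{g, i}, i→{g}; now {g, i}.
Read '1': g→∅, i→{g, k}; now {g, k}.
Read '0': g→{g, i}, k→{k, l}; now {g, i, k, l}.
Read '0': g→{g, i}, i→{g}, k→{k, l}, l→{g, l}; now {g, i, k, l}.
Read '0': g→{g, i}, i→{g}, k→{k, l}, l→{g, l}; now {g, i, k, l}.

{g, i, k, l}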